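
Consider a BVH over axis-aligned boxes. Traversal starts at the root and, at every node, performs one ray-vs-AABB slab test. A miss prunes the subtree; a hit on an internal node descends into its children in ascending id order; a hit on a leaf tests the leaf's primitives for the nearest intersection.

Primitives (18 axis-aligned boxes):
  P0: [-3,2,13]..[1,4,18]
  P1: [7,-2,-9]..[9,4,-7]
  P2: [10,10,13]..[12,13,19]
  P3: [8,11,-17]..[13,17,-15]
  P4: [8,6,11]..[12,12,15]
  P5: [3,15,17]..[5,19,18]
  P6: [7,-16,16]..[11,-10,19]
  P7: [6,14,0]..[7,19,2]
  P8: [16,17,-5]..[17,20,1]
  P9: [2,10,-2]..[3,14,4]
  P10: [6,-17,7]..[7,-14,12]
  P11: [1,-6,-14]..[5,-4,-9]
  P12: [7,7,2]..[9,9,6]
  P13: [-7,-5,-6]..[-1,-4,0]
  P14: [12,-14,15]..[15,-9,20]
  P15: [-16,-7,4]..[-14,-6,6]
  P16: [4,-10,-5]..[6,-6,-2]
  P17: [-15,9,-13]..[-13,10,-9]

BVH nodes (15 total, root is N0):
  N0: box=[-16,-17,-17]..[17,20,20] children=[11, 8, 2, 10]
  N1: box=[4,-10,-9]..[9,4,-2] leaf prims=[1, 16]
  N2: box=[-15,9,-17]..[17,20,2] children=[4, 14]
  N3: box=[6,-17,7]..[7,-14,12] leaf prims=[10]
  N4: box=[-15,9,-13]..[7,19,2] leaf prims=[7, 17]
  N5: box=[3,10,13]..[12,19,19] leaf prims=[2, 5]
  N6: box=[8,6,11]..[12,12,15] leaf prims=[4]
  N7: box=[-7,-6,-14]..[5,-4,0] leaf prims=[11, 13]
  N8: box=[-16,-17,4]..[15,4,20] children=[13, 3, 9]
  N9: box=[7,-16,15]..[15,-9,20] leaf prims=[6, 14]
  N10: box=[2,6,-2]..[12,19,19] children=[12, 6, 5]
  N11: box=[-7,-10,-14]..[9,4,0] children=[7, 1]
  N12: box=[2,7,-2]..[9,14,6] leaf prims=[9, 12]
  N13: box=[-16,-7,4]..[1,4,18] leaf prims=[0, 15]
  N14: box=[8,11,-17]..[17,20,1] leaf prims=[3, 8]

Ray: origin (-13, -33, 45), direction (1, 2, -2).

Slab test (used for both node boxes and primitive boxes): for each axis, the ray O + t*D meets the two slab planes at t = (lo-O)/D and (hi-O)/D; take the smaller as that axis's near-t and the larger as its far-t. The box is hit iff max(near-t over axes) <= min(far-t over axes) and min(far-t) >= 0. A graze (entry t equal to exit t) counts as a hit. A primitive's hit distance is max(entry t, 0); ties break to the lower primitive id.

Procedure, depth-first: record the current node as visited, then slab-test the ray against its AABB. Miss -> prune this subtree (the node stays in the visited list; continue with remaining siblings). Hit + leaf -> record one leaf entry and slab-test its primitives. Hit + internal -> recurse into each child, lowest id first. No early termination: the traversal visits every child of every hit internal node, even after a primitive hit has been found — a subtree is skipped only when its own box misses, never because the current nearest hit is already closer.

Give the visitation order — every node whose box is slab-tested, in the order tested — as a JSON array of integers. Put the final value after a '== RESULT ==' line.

Walk:
N0 x:[-3,30] y:[8,53/2] z:[25/2,31] -> hit [25/2,53/2], descend [2, 8, 10, 11]
  N2 x:[-2,30] y:[21,53/2] z:[43/2,31] -> hit [43/2,53/2], descend [4, 14]
    N4 x:[-2,20] y:[21,26] z:[43/2,29] -> miss, prune
    N14 x:[21,30] y:[22,53/2] z:[22,31] -> hit [22,53/2] leaf, test {P3(miss), P8(miss)}
  N8 x:[-3,28] y:[8,37/2] z:[25/2,41/2] -> hit [25/2,37/2], descend [3, 9, 13]
    N3 x:[19,20] y:[8,19/2] z:[33/2,19] -> miss, prune
    N9 x:[20,28] y:[17/2,12] z:[25/2,15] -> miss, prune
    N13 x:[-3,14] y:[13,37/2] z:[27/2,41/2] -> hit [27/2,14] leaf, test {P0(miss), P15(miss)}
  N10 x:[15,25] y:[39/2,26] z:[13,47/2] -> hit [39/2,47/2], descend [5, 6, 12]
    N5 x:[16,25] y:[43/2,26] z:[13,16] -> miss, prune
    N6 x:[21,25] y:[39/2,45/2] z:[15,17] -> miss, prune
    N12 x:[15,22] y:[20,47/2] z:[39/2,47/2] -> hit [20,22] leaf, test {P9(miss), P12@t=20}
  N11 x:[6,22] y:[23/2,37/2] z:[45/2,59/2] -> miss, prune

13 AABB tests over nodes [0, 2, 4, 14, 8, 3, 9, 13, 10, 5, 6, 12, 11]; 3 leaves entered; closest P12.

== RESULT ==
[0, 2, 4, 14, 8, 3, 9, 13, 10, 5, 6, 12, 11]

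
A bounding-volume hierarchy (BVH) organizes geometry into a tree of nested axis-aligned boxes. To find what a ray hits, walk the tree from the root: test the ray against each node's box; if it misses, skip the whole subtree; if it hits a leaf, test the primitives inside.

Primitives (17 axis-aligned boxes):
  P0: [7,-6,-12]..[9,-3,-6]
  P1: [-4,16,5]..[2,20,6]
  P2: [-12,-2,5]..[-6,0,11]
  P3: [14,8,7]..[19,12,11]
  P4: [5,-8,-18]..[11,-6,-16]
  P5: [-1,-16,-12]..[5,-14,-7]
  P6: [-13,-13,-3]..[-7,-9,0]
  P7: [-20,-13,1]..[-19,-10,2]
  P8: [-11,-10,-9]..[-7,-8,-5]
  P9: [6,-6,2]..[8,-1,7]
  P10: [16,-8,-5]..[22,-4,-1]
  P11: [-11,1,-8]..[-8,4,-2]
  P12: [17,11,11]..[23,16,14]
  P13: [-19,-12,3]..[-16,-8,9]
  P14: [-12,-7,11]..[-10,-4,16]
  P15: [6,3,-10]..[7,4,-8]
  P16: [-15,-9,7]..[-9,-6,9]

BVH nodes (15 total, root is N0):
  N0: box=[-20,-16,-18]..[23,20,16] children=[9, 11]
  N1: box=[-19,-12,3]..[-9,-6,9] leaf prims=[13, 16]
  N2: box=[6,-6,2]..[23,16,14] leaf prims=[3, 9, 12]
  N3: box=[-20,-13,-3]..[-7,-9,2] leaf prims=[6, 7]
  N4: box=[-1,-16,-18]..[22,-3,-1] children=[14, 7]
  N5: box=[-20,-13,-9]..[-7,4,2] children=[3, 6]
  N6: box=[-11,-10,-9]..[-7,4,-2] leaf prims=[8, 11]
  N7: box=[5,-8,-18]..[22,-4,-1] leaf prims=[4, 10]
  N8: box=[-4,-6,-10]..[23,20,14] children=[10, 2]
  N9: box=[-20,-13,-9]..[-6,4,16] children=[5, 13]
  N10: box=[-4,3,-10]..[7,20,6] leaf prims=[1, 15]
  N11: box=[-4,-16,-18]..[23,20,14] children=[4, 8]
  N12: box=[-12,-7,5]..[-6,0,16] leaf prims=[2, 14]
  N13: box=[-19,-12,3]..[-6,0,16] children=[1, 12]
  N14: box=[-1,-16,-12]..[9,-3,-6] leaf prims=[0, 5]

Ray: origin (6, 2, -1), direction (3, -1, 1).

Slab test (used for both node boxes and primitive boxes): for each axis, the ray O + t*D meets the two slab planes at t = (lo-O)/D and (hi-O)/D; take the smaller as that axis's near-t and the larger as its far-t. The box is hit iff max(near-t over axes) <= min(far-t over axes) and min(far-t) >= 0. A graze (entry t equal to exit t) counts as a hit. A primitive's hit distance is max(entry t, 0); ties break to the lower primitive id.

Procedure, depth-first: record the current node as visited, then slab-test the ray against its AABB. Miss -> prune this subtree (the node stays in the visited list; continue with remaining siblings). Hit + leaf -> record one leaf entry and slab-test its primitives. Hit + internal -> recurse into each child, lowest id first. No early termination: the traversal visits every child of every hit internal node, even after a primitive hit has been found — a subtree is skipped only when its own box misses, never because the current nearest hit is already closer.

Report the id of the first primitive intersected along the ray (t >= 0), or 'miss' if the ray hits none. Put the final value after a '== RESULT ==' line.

Traverse from the root:
N0 x:[-26/3,17/3] y:[-18,18] z:[-17,17] -> hit [-26/3,17/3], descend [9, 11]
  N9 x:[-26/3,-4] y:[-2,15] z:[-8,17] -> miss, prune
  N11 x:[-10/3,17/3] y:[-18,18] z:[-17,15] -> hit [-10/3,17/3], descend [4, 8]
    N4 x:[-7/3,16/3] y:[5,18] z:[-17,0] -> miss, prune
    N8 x:[-10/3,17/3] y:[-18,8] z:[-9,15] -> hit [-10/3,17/3], descend [2, 10]
      N2 x:[0,17/3] y:[-14,8] z:[3,15] -> hit [3,17/3] leaf, test {P3(miss), P9(miss), P12(miss)}
      N10 x:[-10/3,1/3] y:[-18,-1] z:[-9,7] -> miss, prune

7 AABB tests over nodes [0, 9, 11, 4, 8, 2, 10]; 1 leaf entered; closest miss.

== RESULT ==
miss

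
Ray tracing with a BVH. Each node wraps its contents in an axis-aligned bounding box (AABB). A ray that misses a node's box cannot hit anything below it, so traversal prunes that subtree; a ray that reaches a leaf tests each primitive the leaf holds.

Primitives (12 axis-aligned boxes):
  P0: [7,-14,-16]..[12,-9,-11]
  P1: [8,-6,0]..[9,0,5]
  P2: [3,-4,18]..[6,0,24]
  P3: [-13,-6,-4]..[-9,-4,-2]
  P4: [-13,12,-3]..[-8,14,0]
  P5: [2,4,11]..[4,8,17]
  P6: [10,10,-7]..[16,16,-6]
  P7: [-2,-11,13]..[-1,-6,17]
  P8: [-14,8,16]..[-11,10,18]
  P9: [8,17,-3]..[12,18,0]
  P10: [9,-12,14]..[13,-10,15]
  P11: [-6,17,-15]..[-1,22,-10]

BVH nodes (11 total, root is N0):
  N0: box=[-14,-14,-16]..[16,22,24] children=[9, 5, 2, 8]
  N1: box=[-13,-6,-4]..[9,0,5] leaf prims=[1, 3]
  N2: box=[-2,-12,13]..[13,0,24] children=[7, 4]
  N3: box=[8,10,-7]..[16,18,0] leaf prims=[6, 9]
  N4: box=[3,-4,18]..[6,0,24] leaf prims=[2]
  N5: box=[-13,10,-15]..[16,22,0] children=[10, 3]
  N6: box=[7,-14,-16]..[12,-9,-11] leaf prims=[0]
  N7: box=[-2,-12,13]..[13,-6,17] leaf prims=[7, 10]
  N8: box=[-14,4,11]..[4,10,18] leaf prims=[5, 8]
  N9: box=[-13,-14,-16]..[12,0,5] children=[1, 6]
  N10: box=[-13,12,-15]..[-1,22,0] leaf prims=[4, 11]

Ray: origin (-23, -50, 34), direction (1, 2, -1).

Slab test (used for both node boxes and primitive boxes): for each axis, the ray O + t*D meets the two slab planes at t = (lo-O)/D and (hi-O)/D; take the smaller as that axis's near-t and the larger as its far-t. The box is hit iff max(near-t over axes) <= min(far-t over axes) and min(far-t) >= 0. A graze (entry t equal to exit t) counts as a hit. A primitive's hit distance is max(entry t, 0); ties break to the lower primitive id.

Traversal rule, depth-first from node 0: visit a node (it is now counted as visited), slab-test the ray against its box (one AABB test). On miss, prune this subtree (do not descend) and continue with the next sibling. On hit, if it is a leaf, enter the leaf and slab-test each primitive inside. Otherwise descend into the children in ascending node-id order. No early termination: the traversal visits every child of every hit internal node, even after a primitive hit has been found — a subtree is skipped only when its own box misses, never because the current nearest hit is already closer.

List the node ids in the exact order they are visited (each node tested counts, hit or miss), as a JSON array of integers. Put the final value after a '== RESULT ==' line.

Traverse from the root:
N0 x:[9,39] y:[18,36] z:[10,50] -> hit [18,36], descend [2, 5, 8, 9]
  N2 x:[21,36] y:[19,25] z:[10,21] -> hit [21,21], descend [4, 7]
    N4 x:[26,29] y:[23,25] z:[10,16] -> miss, prune
    N7 x:[21,36] y:[19,22] z:[17,21] -> hit [21,21] leaf, test {P7@t=21, P10(miss)}
  N5 x:[10,39] y:[30,36] z:[34,49] -> hit [34,36], descend [3, 10]
    N3 x:[31,39] y:[30,34] z:[34,41] -> hit [34,34] leaf, test {P6(miss), P9@t=34}
    N10 x:[10,22] y:[31,36] z:[34,49] -> miss, prune
  N8 x:[9,27] y:[27,30] z:[16,23] -> miss, prune
  N9 x:[10,35] y:[18,25] z:[29,50] -> miss, prune

order=[0, 2, 4, 7, 5, 3, 10, 8, 9]  |boxes|=9  |leaves|=2  hit=P7

== RESULT ==
[0, 2, 4, 7, 5, 3, 10, 8, 9]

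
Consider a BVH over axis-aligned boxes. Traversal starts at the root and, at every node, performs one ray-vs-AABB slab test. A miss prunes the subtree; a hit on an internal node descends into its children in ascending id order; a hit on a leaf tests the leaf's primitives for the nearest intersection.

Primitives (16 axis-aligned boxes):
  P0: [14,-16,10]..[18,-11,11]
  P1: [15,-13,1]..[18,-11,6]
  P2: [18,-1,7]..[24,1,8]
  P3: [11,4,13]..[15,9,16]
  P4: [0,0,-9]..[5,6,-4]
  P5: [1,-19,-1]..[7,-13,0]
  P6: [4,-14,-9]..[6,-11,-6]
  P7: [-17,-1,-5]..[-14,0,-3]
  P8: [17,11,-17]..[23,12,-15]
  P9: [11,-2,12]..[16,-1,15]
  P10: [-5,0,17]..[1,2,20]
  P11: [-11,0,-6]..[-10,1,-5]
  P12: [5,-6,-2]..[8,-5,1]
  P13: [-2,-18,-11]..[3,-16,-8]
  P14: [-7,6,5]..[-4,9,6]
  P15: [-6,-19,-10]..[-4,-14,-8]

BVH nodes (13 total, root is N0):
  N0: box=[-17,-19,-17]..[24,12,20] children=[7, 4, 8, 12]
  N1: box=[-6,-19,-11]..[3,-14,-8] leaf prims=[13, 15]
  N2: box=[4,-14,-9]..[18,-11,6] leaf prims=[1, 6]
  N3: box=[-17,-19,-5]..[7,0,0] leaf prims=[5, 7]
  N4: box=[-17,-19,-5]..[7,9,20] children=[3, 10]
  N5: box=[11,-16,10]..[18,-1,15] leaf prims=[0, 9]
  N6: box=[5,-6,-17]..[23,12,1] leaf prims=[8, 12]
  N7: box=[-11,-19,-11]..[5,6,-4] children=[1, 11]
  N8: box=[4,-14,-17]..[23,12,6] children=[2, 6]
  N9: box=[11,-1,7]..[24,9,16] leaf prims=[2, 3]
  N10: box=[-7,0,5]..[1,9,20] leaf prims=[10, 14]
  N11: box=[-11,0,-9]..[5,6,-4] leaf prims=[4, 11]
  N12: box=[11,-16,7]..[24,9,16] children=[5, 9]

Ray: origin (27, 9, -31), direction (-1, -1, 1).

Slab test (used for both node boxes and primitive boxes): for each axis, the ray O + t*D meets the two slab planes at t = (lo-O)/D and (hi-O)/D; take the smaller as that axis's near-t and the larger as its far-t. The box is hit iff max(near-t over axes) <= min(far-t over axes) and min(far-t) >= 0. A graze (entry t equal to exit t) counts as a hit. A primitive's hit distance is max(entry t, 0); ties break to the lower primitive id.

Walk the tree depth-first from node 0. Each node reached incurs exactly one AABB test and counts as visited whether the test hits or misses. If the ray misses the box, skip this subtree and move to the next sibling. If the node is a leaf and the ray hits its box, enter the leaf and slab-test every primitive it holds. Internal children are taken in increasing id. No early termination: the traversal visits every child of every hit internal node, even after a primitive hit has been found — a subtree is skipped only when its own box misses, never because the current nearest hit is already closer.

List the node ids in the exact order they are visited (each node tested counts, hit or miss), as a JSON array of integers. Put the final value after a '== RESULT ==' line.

Trace the traversal:
N0 x:[3,44] y:[-3,28] z:[14,51] -> hit [14,28], descend [4, 7, 8, 12]
  N4 x:[20,44] y:[0,28] z:[26,51] -> hit [26,28], descend [3, 10]
    N3 x:[20,44] y:[9,28] z:[26,31] -> hit [26,28] leaf, test {P5(miss), P7(miss)}
    N10 x:[26,34] y:[0,9] z:[36,51] -> miss, prune
  N7 x:[22,38] y:[3,28] z:[20,27] -> hit [22,27], descend [1, 11]
    N1 x:[24,33] y:[23,28] z:[20,23] -> miss, prune
    N11 x:[22,38] y:[3,9] z:[22,27] -> miss, prune
  N8 x:[4,23] y:[-3,23] z:[14,37] -> hit [14,23], descend [2, 6]
    N2 x:[9,23] y:[20,23] z:[22,37] -> hit [22,23] leaf, test {P1(miss), P6@t=22}
    N6 x:[4,22] y:[-3,15] z:[14,32] -> hit [14,15] leaf, test {P8(miss), P12(miss)}
  N12 x:[3,16] y:[0,25] z:[38,47] -> miss, prune

Summary -> nodes [0, 4, 3, 10, 7, 1, 11, 8, 2, 6, 12]; box-tests=11; leaf-entries=3; first=P6

== RESULT ==
[0, 4, 3, 10, 7, 1, 11, 8, 2, 6, 12]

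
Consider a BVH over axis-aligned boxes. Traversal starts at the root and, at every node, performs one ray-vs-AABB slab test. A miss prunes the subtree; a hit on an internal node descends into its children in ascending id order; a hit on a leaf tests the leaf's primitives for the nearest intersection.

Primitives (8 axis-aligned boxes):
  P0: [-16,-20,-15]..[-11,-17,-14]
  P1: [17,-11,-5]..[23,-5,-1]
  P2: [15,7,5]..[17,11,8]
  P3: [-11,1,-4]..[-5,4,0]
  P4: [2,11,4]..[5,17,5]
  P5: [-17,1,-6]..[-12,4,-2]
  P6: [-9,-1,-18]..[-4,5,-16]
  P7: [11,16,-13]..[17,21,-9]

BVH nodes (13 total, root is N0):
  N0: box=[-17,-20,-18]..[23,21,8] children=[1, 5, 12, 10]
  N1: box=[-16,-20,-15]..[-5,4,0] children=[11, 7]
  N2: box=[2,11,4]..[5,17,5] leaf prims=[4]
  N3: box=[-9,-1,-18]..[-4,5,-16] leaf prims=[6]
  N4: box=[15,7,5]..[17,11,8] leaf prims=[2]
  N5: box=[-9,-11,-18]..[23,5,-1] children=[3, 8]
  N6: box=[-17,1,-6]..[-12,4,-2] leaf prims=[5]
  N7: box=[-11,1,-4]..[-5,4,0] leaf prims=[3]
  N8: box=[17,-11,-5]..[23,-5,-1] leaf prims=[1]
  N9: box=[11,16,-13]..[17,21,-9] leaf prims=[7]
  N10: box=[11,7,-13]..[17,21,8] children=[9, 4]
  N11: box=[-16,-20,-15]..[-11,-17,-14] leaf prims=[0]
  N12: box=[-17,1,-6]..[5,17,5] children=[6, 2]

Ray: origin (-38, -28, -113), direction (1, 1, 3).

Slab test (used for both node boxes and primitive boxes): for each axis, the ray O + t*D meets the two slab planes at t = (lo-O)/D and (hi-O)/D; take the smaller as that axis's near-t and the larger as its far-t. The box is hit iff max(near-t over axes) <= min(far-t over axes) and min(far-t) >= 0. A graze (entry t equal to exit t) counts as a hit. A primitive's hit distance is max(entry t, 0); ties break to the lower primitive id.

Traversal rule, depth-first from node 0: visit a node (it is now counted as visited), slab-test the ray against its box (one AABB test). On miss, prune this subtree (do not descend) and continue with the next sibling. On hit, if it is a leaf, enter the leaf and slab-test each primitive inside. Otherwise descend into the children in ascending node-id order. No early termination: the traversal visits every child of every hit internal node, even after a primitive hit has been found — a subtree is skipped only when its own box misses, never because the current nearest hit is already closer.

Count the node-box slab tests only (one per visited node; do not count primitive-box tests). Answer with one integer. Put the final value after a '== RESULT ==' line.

Trace the traversal:
N0 x:[21,61] y:[8,49] z:[95/3,121/3] -> hit [95/3,121/3], descend [1, 5, 10, 12]
  N1 x:[22,33] y:[8,32] z:[98/3,113/3] -> miss, prune
  N5 x:[29,61] y:[17,33] z:[95/3,112/3] -> hit [95/3,33], descend [3, 8]
    N3 x:[29,34] y:[27,33] z:[95/3,97/3] -> hit [95/3,97/3] leaf, test {P6@t=95/3}
    N8 x:[55,61] y:[17,23] z:[36,112/3] -> miss, prune
  N10 x:[49,55] y:[35,49] z:[100/3,121/3] -> miss, prune
  N12 x:[21,43] y:[29,45] z:[107/3,118/3] -> hit [107/3,118/3], descend [2, 6]
    N2 x:[40,43] y:[39,45] z:[39,118/3] -> miss, prune
    N6 x:[21,26] y:[29,32] z:[107/3,37] -> miss, prune

order=[0, 1, 5, 3, 8, 10, 12, 2, 6]  |boxes|=9  |leaves|=1  hit=P6

== RESULT ==
9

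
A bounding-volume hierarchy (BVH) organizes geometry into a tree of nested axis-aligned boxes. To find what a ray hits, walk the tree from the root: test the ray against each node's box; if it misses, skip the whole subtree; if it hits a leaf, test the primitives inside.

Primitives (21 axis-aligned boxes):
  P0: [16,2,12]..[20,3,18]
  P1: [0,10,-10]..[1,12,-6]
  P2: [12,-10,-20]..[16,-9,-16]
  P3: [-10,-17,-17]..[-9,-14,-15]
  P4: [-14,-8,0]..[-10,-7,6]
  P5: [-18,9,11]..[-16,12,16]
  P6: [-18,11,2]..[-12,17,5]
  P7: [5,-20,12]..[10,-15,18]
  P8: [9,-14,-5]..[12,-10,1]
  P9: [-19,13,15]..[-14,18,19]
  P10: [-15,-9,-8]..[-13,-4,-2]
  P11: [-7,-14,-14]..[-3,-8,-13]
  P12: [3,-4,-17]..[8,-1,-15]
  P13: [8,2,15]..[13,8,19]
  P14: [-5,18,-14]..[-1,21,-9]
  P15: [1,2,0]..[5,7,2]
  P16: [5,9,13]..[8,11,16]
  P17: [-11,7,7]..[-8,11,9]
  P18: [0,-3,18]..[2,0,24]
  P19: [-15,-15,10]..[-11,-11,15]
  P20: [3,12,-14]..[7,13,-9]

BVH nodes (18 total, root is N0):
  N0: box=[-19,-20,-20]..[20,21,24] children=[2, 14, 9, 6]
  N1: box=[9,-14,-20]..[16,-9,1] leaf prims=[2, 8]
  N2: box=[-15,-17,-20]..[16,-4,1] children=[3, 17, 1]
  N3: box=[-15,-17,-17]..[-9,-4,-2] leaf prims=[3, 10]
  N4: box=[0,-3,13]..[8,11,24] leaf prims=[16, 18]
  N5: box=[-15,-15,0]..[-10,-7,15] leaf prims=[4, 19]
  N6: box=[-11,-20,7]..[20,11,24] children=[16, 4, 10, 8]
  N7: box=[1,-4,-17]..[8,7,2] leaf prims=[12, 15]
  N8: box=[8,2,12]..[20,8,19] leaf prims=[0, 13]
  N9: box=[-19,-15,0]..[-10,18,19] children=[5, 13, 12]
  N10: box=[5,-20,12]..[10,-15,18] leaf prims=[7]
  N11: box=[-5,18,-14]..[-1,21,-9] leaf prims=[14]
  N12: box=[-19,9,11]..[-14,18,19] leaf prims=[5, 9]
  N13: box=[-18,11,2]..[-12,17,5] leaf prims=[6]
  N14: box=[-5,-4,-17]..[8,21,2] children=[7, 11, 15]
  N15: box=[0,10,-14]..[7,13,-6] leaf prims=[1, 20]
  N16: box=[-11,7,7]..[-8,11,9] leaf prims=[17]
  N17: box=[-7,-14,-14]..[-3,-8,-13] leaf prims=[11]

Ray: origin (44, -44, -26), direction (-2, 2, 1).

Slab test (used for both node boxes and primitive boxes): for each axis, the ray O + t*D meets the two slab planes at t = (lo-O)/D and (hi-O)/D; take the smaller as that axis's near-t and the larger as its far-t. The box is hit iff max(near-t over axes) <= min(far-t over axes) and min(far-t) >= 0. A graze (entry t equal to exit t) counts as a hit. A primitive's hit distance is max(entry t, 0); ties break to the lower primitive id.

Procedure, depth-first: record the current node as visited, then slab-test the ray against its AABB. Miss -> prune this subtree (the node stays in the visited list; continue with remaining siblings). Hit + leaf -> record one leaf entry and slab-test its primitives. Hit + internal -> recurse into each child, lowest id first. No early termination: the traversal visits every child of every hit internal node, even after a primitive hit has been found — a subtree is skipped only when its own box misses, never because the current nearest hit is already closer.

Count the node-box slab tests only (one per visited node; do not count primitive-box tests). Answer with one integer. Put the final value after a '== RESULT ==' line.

Traverse from the root:
N0 x:[12,63/2] y:[12,65/2] z:[6,50] -> hit [12,63/2], descend [2, 6, 9, 14]
  N2 x:[14,59/2] y:[27/2,20] z:[6,27] -> hit [14,20], descend [1, 3, 17]
    N1 x:[14,35/2] y:[15,35/2] z:[6,27] -> hit [15,35/2] leaf, test {P2(miss), P8(miss)}
    N3 x:[53/2,59/2] y:[27/2,20] z:[9,24] -> miss, prune
    N17 x:[47/2,51/2] y:[15,18] z:[12,13] -> miss, prune
  N6 x:[12,55/2] y:[12,55/2] z:[33,50] -> miss, prune
  N9 x:[27,63/2] y:[29/2,31] z:[26,45] -> hit [27,31], descend [5, 12, 13]
    N5 x:[27,59/2] y:[29/2,37/2] z:[26,41] -> miss, prune
    N12 x:[29,63/2] y:[53/2,31] z:[37,45] -> miss, prune
    N13 x:[28,31] y:[55/2,61/2] z:[28,31] -> hit [28,61/2] leaf, test {P6@t=28}
  N14 x:[18,49/2] y:[20,65/2] z:[9,28] -> hit [20,49/2], descend [7, 11, 15]
    N7 x:[18,43/2] y:[20,51/2] z:[9,28] -> hit [20,43/2] leaf, test {P12(miss), P15(miss)}
    N11 x:[45/2,49/2] y:[31,65/2] z:[12,17] -> miss, prune
    N15 x:[37/2,22] y:[27,57/2] z:[12,20] -> miss, prune

Visited [0, 2, 1, 3, 17, 6, 9, 5, 12, 13, 14, 7, 11, 15]. Tests: 14 box, 3 leaf. Nearest: P6.

== RESULT ==
14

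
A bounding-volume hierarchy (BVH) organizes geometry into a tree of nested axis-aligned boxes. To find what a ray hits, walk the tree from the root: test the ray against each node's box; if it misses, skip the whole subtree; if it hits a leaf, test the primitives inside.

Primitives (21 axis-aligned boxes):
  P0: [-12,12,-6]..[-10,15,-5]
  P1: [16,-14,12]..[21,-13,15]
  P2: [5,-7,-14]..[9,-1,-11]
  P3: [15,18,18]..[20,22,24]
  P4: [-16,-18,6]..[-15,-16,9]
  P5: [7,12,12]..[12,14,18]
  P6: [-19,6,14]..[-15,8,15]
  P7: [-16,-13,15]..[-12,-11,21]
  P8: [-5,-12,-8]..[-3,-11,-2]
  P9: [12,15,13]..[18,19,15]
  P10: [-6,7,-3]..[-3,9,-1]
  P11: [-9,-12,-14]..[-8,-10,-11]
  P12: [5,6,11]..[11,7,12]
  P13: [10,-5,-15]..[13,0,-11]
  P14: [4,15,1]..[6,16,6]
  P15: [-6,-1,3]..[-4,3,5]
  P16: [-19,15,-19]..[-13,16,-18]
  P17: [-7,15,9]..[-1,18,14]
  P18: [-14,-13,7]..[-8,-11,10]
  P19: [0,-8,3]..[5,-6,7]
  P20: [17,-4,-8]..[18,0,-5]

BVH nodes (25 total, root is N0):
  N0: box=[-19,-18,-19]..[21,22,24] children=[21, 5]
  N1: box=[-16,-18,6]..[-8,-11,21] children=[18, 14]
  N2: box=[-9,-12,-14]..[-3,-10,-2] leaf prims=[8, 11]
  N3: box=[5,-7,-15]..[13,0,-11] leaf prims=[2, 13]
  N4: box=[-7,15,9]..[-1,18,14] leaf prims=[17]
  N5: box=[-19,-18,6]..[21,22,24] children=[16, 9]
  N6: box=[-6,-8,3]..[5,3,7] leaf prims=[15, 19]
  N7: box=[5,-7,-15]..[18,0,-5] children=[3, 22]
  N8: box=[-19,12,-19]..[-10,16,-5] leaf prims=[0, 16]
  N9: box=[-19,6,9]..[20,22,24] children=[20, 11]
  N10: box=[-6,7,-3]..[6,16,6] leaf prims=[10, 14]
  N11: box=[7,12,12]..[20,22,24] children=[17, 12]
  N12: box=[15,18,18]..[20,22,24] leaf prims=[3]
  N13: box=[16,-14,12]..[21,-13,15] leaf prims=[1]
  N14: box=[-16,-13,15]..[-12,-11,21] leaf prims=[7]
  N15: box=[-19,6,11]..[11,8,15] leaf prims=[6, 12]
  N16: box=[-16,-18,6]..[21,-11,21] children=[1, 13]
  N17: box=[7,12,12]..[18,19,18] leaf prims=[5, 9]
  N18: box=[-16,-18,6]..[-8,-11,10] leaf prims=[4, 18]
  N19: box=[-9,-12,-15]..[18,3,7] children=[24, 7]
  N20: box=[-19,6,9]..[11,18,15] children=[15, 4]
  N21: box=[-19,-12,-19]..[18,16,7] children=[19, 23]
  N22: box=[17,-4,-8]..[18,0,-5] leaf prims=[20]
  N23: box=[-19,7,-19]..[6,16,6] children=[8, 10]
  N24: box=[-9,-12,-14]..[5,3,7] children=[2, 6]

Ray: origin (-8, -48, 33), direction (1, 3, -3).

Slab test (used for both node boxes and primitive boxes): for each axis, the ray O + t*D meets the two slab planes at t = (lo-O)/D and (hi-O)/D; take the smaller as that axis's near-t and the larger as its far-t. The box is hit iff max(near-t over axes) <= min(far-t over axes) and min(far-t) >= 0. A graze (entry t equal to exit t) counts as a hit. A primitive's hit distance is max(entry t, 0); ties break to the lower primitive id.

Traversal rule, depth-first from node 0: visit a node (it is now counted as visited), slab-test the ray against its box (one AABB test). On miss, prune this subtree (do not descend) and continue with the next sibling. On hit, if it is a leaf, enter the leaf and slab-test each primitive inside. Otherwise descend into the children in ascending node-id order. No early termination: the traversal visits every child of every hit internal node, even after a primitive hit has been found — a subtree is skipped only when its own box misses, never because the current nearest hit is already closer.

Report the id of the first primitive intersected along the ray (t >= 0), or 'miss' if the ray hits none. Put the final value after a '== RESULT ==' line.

Walk:
N0 x:[-11,29] y:[10,70/3] z:[3,52/3] -> hit [10,52/3], descend [5, 21]
  N5 x:[-11,29] y:[10,70/3] z:[3,9] -> miss, prune
  N21 x:[-11,26] y:[12,64/3] z:[26/3,52/3] -> hit [12,52/3], descend [19, 23]
    N19 x:[-1,26] y:[12,17] z:[26/3,16] -> hit [12,16], descend [7, 24]
      N7 x:[13,26] y:[41/3,16] z:[38/3,16] -> hit [41/3,16], descend [3, 22]
        N3 x:[13,21] y:[41/3,16] z:[44/3,16] -> hit [44/3,16] leaf, test {P2@t=44/3, P13(miss)}
        N22 x:[25,26] y:[44/3,16] z:[38/3,41/3] -> miss, prune
      N24 x:[-1,13] y:[12,17] z:[26/3,47/3] -> hit [12,13], descend [2, 6]
        N2 x:[-1,5] y:[12,38/3] z:[35/3,47/3] -> miss, prune
        N6 x:[2,13] y:[40/3,17] z:[26/3,10] -> miss, prune
    N23 x:[-11,14] y:[55/3,64/3] z:[9,52/3] -> miss, prune

Summary -> nodes [0, 5, 21, 19, 7, 3, 22, 24, 2, 6, 23]; box-tests=11; leaf-entries=1; first=P2

== RESULT ==
2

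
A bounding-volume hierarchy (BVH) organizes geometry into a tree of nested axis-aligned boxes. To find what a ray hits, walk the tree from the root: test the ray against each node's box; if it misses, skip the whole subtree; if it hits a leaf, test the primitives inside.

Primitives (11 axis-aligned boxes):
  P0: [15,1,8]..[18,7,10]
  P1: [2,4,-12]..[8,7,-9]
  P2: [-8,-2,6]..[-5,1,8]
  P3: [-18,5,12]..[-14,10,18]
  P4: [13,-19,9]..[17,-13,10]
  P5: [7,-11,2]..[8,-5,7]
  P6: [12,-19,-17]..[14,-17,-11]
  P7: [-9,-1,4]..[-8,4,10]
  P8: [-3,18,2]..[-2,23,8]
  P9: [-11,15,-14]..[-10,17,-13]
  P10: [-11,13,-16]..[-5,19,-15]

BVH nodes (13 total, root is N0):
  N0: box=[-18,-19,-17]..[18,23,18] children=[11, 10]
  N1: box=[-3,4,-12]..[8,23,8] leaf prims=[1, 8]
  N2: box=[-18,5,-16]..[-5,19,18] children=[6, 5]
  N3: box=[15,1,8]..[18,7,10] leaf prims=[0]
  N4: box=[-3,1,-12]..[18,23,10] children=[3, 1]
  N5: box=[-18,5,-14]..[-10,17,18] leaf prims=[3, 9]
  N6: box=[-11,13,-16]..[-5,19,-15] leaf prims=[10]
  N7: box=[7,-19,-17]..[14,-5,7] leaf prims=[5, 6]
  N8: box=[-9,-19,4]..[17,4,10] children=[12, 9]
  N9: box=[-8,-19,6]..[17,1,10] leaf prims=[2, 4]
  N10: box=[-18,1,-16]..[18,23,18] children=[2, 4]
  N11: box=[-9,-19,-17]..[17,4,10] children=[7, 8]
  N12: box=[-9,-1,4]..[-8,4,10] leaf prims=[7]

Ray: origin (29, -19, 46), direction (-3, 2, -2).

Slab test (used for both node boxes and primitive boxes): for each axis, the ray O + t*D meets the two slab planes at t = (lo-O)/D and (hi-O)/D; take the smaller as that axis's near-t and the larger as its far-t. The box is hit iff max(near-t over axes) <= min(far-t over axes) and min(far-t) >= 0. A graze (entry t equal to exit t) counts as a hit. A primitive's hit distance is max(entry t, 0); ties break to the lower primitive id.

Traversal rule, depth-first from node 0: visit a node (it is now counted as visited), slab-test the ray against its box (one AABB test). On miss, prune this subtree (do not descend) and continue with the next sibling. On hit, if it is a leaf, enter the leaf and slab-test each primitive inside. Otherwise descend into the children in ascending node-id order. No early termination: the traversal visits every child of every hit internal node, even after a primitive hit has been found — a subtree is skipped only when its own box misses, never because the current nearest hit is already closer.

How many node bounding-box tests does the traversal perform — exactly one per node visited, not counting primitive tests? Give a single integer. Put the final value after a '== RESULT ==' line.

Trace the traversal:
N0 x:[11/3,47/3] y:[0,21] z:[14,63/2] -> hit [14,47/3], descend [10, 11]
  N10 x:[11/3,47/3] y:[10,21] z:[14,31] -> hit [14,47/3], descend [2, 4]
    N2 x:[34/3,47/3] y:[12,19] z:[14,31] -> hit [14,47/3], descend [5, 6]
      N5 x:[13,47/3] y:[12,18] z:[14,30] -> hit [14,47/3] leaf, test {P3@t=43/3, P9(miss)}
      N6 x:[34/3,40/3] y:[16,19] z:[61/2,31] -> miss, prune
    N4 x:[11/3,32/3] y:[10,21] z:[18,29] -> miss, prune
  N11 x:[4,38/3] y:[0,23/2] z:[18,63/2] -> miss, prune

Summary -> nodes [0, 10, 2, 5, 6, 4, 11]; box-tests=7; leaf-entries=1; first=P3

== RESULT ==
7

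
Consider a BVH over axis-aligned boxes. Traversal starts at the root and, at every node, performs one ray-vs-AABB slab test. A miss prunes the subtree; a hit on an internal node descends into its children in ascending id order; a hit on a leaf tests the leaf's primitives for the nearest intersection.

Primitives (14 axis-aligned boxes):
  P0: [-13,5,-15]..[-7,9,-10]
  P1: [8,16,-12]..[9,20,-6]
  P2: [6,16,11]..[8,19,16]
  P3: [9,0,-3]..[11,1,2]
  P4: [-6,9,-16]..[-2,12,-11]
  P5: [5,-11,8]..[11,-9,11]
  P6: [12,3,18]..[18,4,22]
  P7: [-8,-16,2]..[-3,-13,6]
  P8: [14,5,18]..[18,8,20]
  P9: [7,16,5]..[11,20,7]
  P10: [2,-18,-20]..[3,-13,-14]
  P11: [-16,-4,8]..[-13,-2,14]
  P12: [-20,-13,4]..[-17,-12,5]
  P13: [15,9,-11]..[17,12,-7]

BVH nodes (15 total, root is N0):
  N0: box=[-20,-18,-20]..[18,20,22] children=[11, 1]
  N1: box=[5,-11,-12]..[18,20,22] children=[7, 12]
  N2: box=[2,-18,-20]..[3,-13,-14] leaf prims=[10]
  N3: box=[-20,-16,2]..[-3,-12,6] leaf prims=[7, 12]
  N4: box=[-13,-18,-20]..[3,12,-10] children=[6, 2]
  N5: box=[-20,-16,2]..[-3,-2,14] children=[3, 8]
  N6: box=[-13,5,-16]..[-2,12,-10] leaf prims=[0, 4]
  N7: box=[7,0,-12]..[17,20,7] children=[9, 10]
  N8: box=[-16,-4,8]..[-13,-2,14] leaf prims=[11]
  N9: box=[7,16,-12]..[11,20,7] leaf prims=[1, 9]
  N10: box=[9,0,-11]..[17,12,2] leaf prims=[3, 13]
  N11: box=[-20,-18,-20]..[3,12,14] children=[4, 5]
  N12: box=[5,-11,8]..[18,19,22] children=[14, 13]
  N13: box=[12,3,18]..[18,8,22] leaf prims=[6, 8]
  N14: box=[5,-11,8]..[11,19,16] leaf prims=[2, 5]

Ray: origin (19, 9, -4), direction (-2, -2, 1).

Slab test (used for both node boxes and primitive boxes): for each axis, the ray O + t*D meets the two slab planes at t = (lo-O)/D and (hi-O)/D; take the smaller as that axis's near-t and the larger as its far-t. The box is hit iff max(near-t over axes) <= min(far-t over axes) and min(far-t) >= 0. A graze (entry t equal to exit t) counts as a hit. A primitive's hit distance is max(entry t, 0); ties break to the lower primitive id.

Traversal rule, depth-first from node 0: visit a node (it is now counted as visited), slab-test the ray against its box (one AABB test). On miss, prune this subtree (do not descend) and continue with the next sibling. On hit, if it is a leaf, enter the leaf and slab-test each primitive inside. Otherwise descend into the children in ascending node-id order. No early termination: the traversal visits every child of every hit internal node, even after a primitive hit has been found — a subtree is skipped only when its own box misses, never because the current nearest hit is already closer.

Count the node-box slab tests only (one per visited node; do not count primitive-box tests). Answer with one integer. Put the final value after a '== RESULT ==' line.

Walk:
N0 x:[1/2,39/2] y:[-11/2,27/2] z:[-16,26] -> hit [1/2,27/2], descend [1, 11]
  N1 x:[1/2,7] y:[-11/2,10] z:[-8,26] -> hit [1/2,7], descend [7, 12]
    N7 x:[1,6] y:[-11/2,9/2] z:[-8,11] -> hit [1,9/2], descend [9, 10]
      N9 x:[4,6] y:[-11/2,-7/2] z:[-8,11] -> miss, prune
      N10 x:[1,5] y:[-3/2,9/2] z:[-7,6] -> hit [1,9/2] leaf, test {P3@t=4, P13(miss)}
    N12 x:[1/2,7] y:[-5,10] z:[12,26] -> miss, prune
  N11 x:[8,39/2] y:[-3/2,27/2] z:[-16,18] -> hit [8,27/2], descend [4, 5]
    N4 x:[8,16] y:[-3/2,27/2] z:[-16,-6] -> miss, prune
    N5 x:[11,39/2] y:[11/2,25/2] z:[6,18] -> hit [11,25/2], descend [3, 8]
      N3 x:[11,39/2] y:[21/2,25/2] z:[6,10] -> miss, prune
      N8 x:[16,35/2] y:[11/2,13/2] z:[12,18] -> miss, prune

order=[0, 1, 7, 9, 10, 12, 11, 4, 5, 3, 8]  |boxes|=11  |leaves|=1  hit=P3

== RESULT ==
11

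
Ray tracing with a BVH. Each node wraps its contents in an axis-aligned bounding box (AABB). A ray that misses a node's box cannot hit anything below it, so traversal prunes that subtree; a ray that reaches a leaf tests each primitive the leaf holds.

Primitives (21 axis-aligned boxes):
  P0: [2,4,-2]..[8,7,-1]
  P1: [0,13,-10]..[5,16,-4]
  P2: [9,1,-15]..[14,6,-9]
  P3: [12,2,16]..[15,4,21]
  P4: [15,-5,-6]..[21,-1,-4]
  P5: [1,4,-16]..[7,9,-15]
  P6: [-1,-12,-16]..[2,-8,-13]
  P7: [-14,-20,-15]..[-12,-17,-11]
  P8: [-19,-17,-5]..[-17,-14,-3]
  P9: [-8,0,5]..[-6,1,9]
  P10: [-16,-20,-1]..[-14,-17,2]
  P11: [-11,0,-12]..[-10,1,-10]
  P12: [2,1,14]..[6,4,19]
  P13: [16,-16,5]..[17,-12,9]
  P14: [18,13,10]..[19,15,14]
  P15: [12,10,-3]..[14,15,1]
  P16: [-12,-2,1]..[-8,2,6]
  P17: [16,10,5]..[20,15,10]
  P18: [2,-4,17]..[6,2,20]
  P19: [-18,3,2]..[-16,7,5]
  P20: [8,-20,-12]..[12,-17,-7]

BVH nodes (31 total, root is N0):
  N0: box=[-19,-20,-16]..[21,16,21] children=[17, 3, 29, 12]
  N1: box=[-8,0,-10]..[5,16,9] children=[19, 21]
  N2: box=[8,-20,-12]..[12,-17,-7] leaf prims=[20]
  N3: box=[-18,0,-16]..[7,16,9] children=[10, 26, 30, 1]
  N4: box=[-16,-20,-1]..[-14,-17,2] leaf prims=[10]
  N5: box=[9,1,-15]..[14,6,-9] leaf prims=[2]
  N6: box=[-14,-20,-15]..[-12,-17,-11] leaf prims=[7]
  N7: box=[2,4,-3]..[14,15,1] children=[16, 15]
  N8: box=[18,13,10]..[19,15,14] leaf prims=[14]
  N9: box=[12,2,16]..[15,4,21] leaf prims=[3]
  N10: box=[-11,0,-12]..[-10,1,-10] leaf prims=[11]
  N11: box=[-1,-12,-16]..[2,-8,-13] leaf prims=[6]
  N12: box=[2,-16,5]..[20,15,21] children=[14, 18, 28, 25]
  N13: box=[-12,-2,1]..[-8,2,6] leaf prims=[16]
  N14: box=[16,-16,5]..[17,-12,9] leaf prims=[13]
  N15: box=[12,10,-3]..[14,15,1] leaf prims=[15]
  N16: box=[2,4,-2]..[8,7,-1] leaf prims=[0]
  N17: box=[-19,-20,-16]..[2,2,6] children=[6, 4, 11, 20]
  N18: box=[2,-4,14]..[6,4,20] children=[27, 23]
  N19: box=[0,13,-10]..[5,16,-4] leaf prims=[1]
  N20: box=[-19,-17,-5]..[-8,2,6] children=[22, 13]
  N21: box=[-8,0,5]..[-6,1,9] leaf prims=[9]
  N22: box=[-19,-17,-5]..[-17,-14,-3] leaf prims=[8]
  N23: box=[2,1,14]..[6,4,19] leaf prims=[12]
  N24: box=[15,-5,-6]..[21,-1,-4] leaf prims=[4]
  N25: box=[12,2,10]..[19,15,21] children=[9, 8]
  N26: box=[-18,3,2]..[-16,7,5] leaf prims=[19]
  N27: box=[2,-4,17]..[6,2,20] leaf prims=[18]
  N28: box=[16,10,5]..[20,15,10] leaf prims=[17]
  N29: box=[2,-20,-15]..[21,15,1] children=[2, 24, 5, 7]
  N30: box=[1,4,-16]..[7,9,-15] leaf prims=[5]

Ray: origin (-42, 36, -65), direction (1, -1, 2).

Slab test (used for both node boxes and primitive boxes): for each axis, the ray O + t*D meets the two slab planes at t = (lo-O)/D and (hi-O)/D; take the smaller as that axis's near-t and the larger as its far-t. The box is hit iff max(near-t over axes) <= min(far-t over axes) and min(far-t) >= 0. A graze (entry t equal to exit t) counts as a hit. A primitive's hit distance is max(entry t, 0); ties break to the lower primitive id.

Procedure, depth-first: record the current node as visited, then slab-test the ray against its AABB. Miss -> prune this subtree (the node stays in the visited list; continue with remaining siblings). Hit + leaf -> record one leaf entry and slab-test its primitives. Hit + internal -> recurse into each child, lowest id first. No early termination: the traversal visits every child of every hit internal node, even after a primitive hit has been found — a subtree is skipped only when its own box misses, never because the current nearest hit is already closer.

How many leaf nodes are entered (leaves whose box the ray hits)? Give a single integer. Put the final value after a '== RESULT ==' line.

Walk:
N0 x:[23,63] y:[20,56] z:[49/2,43] -> hit [49/2,43], descend [3, 12, 17, 29]
  N3 x:[24,49] y:[20,36] z:[49/2,37] -> hit [49/2,36], descend [1, 10, 26, 30]
    N1 x:[34,47] y:[20,36] z:[55/2,37] -> hit [34,36], descend [19, 21]
      N19 x:[42,47] y:[20,23] z:[55/2,61/2] -> miss, prune
      N21 x:[34,36] y:[35,36] z:[35,37] -> hit [35,36] leaf, test {P9@t=35}
    N10 x:[31,32] y:[35,36] z:[53/2,55/2] -> miss, prune
    N26 x:[24,26] y:[29,33] z:[67/2,35] -> miss, prune
    N30 x:[43,49] y:[27,32] z:[49/2,25] -> miss, prune
  N12 x:[44,62] y:[21,52] z:[35,43] -> miss, prune
  N17 x:[23,44] y:[34,56] z:[49/2,71/2] -> hit [34,71/2], descend [4, 6, 11, 20]
    N4 x:[26,28] y:[53,56] z:[32,67/2] -> miss, prune
    N6 x:[28,30] y:[53,56] z:[25,27] -> miss, prune
    N11 x:[41,44] y:[44,48] z:[49/2,26] -> miss, prune
    N20 x:[23,34] y:[34,53] z:[30,71/2] -> hit [34,34], descend [13, 22]
      N13 x:[30,34] y:[34,38] z:[33,71/2] -> hit [34,34] leaf, test {P16@t=34}
      N22 x:[23,25] y:[50,53] z:[30,31] -> miss, prune
  N29 x:[44,63] y:[21,56] z:[25,33] -> miss, prune

Visited [0, 3, 1, 19, 21, 10, 26, 30, 12, 17, 4, 6, 11, 20, 13, 22, 29]. Tests: 17 box, 2 leaf. Nearest: P16.

== RESULT ==
2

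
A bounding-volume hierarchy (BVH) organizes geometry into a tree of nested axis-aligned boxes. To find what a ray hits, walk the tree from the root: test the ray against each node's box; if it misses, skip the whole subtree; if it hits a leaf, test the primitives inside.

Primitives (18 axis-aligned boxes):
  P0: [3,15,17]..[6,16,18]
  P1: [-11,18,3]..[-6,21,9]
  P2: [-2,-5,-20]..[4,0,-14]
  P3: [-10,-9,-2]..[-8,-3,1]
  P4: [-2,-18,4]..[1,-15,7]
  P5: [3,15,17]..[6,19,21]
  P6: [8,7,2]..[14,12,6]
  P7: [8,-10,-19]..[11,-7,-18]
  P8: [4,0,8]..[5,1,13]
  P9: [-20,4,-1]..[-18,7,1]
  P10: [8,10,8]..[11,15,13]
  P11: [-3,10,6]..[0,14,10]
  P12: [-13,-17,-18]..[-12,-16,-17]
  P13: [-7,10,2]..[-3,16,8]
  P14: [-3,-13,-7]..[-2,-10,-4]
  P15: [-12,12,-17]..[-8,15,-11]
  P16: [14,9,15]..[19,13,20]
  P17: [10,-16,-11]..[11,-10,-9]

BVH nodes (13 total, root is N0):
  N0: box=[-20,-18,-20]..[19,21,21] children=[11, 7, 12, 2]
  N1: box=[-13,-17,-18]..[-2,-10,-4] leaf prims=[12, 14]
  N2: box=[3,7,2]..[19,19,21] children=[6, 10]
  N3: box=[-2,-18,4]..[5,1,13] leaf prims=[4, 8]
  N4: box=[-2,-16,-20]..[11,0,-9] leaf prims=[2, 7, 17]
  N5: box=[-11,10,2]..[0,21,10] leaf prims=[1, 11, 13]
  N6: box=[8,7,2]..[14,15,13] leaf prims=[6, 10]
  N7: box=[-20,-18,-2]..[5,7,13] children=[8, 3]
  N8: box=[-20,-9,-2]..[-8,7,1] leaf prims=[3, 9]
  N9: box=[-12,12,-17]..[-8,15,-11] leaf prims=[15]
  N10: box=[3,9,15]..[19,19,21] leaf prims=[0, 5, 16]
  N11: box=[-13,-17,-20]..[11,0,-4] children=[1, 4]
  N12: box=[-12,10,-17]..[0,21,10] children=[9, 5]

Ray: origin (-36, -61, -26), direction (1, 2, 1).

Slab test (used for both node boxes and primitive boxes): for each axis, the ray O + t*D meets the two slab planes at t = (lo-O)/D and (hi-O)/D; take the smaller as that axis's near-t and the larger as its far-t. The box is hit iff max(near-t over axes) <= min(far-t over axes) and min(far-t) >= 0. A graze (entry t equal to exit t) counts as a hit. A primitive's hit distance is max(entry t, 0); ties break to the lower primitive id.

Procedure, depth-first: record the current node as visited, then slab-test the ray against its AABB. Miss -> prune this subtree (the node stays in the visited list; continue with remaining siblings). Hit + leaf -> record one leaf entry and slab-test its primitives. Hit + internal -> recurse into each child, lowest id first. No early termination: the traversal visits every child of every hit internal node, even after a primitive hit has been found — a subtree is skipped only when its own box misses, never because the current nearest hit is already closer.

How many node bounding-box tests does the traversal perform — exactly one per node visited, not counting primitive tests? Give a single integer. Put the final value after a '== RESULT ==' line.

Walk:
N0 x:[16,55] y:[43/2,41] z:[6,47] -> hit [43/2,41], descend [2, 7, 11, 12]
  N2 x:[39,55] y:[34,40] z:[28,47] -> hit [39,40], descend [6, 10]
    N6 x:[44,50] y:[34,38] z:[28,39] -> miss, prune
    N10 x:[39,55] y:[35,40] z:[41,47] -> miss, prune
  N7 x:[16,41] y:[43/2,34] z:[24,39] -> hit [24,34], descend [3, 8]
    N3 x:[34,41] y:[43/2,31] z:[30,39] -> miss, prune
    N8 x:[16,28] y:[26,34] z:[24,27] -> hit [26,27] leaf, test {P3@t=26, P9(miss)}
  N11 x:[23,47] y:[22,61/2] z:[6,22] -> miss, prune
  N12 x:[24,36] y:[71/2,41] z:[9,36] -> hit [71/2,36], descend [5, 9]
    N5 x:[25,36] y:[71/2,41] z:[28,36] -> hit [71/2,36] leaf, test {P1(miss), P11@t=71/2, P13(miss)}
    N9 x:[24,28] y:[73/2,38] z:[9,15] -> miss, prune

Summary -> nodes [0, 2, 6, 10, 7, 3, 8, 11, 12, 5, 9]; box-tests=11; leaf-entries=2; first=P3

== RESULT ==
11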